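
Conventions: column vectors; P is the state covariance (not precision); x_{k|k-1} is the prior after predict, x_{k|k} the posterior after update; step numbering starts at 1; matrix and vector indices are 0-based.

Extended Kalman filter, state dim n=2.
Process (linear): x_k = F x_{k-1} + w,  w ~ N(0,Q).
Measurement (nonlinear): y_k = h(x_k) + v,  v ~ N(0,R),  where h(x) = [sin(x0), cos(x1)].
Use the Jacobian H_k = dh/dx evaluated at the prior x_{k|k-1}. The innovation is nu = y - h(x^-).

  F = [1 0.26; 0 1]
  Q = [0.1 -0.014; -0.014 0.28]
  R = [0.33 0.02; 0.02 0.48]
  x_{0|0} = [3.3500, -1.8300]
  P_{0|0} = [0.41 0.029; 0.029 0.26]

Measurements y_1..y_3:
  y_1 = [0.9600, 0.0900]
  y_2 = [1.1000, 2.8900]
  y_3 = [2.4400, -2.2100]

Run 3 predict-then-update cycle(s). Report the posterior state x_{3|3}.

x_post = [1.2489, -0.6408]

step 1: x^-=[2.8742, -1.8300]  P^-=[0.5427 0.0826; 0.0826 0.5400]  H_jac=[-0.9645 0.0000; 0.0000 0.9666]  S=[0.8348 -0.0570; -0.0570 0.9845]  K=[-0.6239 0.0450; -0.0595 0.5267]  nu=[0.6958, 0.3463]  x^+=[2.4557, -1.6890]  P^+=[0.2125 0.0094; 0.0094 0.2603]
step 2: x^-=[2.0166, -1.6890]  P^-=[0.3350 0.0631; 0.0631 0.5403]  H_jac=[-0.4311 0.0000; 0.0000 0.9930]  S=[0.3923 -0.0070; -0.0070 1.0128]  K=[-0.3672 0.0593; -0.0599 0.5294]  nu=[0.1977, 3.0079]  x^+=[2.1224, -0.1086]  P^+=[0.2783 0.0213; 0.0213 0.2547]
step 3: x^-=[2.0942, -0.1086]  P^-=[0.4066 0.0735; 0.0735 0.5347]  H_jac=[-0.4998 0.0000; 0.0000 0.1083]  S=[0.4316 0.0160; 0.0160 0.4863]  K=[-0.4721 0.0319; -0.0897 0.1221]  nu=[1.5739, -3.2041]  x^+=[1.2489, -0.6408]  P^+=[0.3104 0.0543; 0.0543 0.5243]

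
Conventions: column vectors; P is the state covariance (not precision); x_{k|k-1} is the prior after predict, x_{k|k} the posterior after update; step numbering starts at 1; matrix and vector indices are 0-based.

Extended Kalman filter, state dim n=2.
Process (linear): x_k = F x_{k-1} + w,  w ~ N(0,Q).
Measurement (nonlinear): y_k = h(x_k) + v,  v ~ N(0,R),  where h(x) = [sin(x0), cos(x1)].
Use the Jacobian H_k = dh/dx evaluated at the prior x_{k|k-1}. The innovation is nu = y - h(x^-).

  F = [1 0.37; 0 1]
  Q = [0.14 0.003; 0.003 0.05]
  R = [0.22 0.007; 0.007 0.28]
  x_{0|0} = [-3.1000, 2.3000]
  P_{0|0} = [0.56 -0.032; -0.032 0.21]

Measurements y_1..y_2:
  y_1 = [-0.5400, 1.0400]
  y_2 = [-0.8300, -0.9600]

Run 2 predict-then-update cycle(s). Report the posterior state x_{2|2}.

x_post = [-1.8782, 1.9552]

step 1: x^-=[-2.2490, 2.3000]  P^-=[0.7051 0.0487; 0.0487 0.2600]  H_jac=[-0.6274 0.0000; 0.0000 -0.7457]  S=[0.4975 0.0298; 0.0298 0.4246]  K=[-0.8877 -0.0233; -0.0342 -0.4542]  nu=[0.2387, 1.7063]  x^+=[-2.5006, 1.5168]  P^+=[0.3115 0.0171; 0.0171 0.1709]
step 2: x^-=[-1.9394, 1.5168]  P^-=[0.4876 0.0833; 0.0833 0.2209]  H_jac=[-0.3603 0.0000; 0.0000 -0.9985]  S=[0.2833 0.0370; 0.0370 0.5002]  K=[-0.6042 -0.1216; -0.0489 -0.4373]  nu=[0.1028, -1.0140]  x^+=[-1.8782, 1.9552]  P^+=[0.3713 0.0383; 0.0383 0.1230]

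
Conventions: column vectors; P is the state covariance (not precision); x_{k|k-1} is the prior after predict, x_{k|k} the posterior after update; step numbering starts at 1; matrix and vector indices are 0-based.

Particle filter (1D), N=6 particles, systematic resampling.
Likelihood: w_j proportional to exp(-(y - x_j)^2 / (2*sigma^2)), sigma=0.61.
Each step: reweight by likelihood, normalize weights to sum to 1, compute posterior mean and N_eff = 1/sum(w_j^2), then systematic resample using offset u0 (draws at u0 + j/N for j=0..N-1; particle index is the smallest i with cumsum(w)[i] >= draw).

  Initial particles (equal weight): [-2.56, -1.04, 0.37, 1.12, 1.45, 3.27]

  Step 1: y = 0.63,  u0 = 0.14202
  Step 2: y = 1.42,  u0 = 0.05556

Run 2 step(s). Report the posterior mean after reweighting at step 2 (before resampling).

step 1: w=[0.0000, 0.0114, 0.4420, 0.3505, 0.1961, 0.0000]  mean=0.8287  Neff=2.8030  idx=[2, 2, 3, 3, 4, 4]
step 2: w=[0.0538, 0.0538, 0.2098, 0.2098, 0.2364, 0.2364]  mean=1.1953  Neff=4.8641  idx=[1, 2, 3, 4, 4, 5]

post_mean = 1.1953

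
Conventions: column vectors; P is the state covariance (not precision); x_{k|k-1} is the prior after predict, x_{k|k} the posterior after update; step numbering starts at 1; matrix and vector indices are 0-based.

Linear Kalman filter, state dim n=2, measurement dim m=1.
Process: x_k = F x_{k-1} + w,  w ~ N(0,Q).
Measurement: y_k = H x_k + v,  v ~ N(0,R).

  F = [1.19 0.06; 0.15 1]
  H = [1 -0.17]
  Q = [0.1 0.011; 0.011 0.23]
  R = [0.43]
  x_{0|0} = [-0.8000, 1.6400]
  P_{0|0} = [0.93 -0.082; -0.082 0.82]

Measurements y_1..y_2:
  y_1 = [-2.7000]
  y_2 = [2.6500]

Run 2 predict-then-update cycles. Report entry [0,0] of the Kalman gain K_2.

step 1: x^-=[-0.8536, 1.5200]  P^-=[1.4082 0.1279; 0.1279 1.0463]  S=[1.8250]  K=[0.7597; -0.0274]  nu=[-1.5880]  x^+=[-2.0600, 1.5635]  P^+=[0.3549 0.1659; 0.1659 1.0450]
step 2: x^-=[-2.3576, 1.2545]  P^-=[0.6300 0.3359; 0.3359 1.3327]  S=[0.9843]  K=[0.5820; 0.1111]  nu=[5.2209]  x^+=[0.6811, 1.8345]  P^+=[0.2966 0.2723; 0.2723 1.3206]

K[0,0] = 0.5820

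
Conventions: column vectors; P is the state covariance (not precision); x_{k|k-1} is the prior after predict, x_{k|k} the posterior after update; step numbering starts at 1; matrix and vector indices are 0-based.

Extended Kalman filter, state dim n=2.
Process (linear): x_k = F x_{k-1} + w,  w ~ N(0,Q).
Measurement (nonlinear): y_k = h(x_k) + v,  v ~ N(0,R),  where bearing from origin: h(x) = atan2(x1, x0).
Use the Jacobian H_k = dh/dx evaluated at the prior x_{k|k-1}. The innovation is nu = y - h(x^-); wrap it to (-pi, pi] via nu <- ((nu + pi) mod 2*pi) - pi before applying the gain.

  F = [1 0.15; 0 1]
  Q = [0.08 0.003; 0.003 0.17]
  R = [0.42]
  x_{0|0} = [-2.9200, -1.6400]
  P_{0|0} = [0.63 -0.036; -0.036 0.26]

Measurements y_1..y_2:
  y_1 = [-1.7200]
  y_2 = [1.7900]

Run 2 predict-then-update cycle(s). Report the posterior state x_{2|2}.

x_post = [-3.5970, -1.3652]

step 1: x^-=[-3.1660, -1.6400]  P^-=[0.7050 0.0060; 0.0060 0.4300]  H_jac=[0.1290 -0.2490]  S=[0.4580]  K=[0.1953; -0.2321]  nu=[0.9436]  x^+=[-2.9817, -1.8590]  P^+=[0.6876 0.0268; 0.0268 0.4053]
step 2: x^-=[-3.2605, -1.8590]  P^-=[0.7847 0.0906; 0.0906 0.5753]  H_jac=[0.1320 -0.2315]  S=[0.4590]  K=[0.1800; -0.2641]  nu=[-1.8698]  x^+=[-3.5970, -1.3652]  P^+=[0.7699 0.1124; 0.1124 0.5433]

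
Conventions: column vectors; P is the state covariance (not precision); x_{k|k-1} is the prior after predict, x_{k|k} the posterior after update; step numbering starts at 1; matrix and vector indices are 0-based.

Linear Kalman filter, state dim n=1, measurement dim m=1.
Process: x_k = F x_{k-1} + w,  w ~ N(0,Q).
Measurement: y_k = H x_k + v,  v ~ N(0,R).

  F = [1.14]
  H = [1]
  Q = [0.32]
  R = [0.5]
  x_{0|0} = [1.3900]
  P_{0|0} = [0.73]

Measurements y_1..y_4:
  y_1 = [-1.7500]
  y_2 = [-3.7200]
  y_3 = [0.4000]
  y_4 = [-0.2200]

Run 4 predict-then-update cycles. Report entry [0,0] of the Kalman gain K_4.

step 1: x^-=[1.5846]  P^-=[1.2687]  S=[1.7687]  K=[0.7173]  nu=[-3.3346]  x^+=[-0.8073]  P^+=[0.3587]
step 2: x^-=[-0.9204]  P^-=[0.7861]  S=[1.2861]  K=[0.6112]  nu=[-2.7996]  x^+=[-2.6316]  P^+=[0.3056]
step 3: x^-=[-3.0000]  P^-=[0.7172]  S=[1.2172]  K=[0.5892]  nu=[3.4000]  x^+=[-0.9967]  P^+=[0.2946]
step 4: x^-=[-1.1362]  P^-=[0.7029]  S=[1.2029]  K=[0.5843]  nu=[0.9162]  x^+=[-0.6008]  P^+=[0.2922]

K[0,0] = 0.5843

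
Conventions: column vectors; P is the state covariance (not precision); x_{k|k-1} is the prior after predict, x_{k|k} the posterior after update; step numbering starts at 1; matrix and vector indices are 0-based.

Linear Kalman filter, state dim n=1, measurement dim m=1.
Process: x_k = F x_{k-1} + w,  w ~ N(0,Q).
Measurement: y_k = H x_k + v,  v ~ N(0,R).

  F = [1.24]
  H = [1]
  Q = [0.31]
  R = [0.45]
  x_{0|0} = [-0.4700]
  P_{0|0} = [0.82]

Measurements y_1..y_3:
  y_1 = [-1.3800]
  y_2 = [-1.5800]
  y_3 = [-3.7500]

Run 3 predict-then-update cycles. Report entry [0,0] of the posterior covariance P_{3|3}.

P_post[0,0] = 0.2829

step 1: x^-=[-0.5828]  P^-=[1.5708]  S=[2.0208]  K=[0.7773]  nu=[-0.7972]  x^+=[-1.2025]  P^+=[0.3498]
step 2: x^-=[-1.4911]  P^-=[0.8478]  S=[1.2978]  K=[0.6533]  nu=[-0.0889]  x^+=[-1.5492]  P^+=[0.2940]
step 3: x^-=[-1.9210]  P^-=[0.7620]  S=[1.2120]  K=[0.6287]  nu=[-1.8290]  x^+=[-3.0709]  P^+=[0.2829]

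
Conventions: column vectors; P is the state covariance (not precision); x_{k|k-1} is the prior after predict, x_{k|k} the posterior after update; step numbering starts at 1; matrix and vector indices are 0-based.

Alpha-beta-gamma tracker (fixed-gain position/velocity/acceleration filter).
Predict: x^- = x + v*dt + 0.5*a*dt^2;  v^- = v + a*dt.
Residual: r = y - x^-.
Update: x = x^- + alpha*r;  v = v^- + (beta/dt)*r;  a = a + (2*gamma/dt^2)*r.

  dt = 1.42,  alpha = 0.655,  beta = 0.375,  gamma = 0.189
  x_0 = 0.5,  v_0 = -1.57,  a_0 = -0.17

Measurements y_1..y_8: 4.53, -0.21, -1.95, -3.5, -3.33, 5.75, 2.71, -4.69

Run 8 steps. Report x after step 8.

x_post = 0.1515

step 1: x_pred=-1.9008  r=6.4308  x^+=2.3114  v^+=-0.1131  a^+=1.0355
step 2: x_pred=3.1948  r=-3.4048  x^+=0.9646  v^+=0.4582  a^+=0.3973
step 3: x_pred=2.0158  r=-3.9658  x^+=-0.5818  v^+=-0.0250  a^+=-0.3462
step 4: x_pred=-0.9663  r=-2.5337  x^+=-2.6259  v^+=-1.1857  a^+=-0.8211
step 5: x_pred=-5.1374  r=1.8074  x^+=-3.9536  v^+=-1.8744  a^+=-0.4823
step 6: x_pred=-7.1015  r=12.8515  x^+=1.3162  v^+=0.8346  a^+=1.9268
step 7: x_pred=4.4440  r=-1.7340  x^+=3.3082  v^+=3.1128  a^+=1.6018
step 8: x_pred=9.3433  r=-14.0333  x^+=0.1515  v^+=1.6813  a^+=-1.0289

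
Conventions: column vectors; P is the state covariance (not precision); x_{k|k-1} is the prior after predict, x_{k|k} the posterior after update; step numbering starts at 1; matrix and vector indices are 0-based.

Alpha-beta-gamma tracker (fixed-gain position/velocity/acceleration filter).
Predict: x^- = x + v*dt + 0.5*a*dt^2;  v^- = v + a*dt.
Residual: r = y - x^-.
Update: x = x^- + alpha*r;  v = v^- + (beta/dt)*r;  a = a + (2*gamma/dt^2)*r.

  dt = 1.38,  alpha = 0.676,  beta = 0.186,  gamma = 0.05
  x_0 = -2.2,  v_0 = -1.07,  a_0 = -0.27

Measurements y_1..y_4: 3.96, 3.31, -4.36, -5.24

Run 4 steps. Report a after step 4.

a_post = -0.2509

step 1: x_pred=-3.9337  r=7.8937  x^+=1.4024  v^+=-0.3787  a^+=0.1445
step 2: x_pred=1.0175  r=2.2925  x^+=2.5672  v^+=0.1297  a^+=0.2649
step 3: x_pred=2.9985  r=-7.3585  x^+=-1.9759  v^+=-0.4965  a^+=-0.1215
step 4: x_pred=-2.7768  r=-2.4632  x^+=-4.4419  v^+=-0.9962  a^+=-0.2509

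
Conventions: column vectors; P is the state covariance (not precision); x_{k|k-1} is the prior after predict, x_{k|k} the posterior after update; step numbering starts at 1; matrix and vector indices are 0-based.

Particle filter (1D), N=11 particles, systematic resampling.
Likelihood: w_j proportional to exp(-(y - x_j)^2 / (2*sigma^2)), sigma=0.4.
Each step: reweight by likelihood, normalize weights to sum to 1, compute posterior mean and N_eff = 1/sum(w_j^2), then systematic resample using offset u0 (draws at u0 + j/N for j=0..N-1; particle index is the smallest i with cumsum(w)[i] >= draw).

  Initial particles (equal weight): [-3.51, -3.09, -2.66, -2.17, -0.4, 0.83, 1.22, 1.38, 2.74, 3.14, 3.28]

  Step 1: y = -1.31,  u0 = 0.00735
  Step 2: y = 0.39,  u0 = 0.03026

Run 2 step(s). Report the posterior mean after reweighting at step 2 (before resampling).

post_mean = -0.4000

step 1: w=[0.0000, 0.0003, 0.0189, 0.5578, 0.4230, 0.0000, 0.0000, 0.0000, 0.0000, 0.0000, 0.0000]  mean=-1.4308  Neff=2.0391  idx=[2, 3, 3, 3, 3, 3, 3, 4, 4, 4, 4]
step 2: w=[0.0000, 0.0000, 0.0000, 0.0000, 0.0000, 0.0000, 0.0000, 0.2500, 0.2500, 0.2500, 0.2500]  mean=-0.4000  Neff=4.0000  idx=[7, 7, 7, 8, 8, 8, 9, 9, 10, 10, 10]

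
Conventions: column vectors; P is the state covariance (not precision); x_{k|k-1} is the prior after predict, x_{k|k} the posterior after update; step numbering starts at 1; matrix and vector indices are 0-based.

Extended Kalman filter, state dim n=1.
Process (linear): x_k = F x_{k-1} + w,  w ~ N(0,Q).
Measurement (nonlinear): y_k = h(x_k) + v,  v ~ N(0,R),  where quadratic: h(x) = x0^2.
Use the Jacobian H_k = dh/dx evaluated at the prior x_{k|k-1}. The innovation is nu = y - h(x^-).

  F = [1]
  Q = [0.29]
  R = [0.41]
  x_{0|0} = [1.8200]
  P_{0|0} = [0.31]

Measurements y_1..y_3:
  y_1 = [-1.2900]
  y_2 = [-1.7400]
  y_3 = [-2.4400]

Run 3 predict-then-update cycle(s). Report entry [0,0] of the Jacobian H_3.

H_jac[0,0] = -0.6303

step 1: x^-=[1.8200]  P^-=[0.6000]  H_jac=[3.6400]  S=[8.3598]  K=[0.2613]  nu=[-4.6024]  x^+=[0.6176]  P^+=[0.0294]
step 2: x^-=[0.6176]  P^-=[0.3194]  H_jac=[1.2352]  S=[0.8974]  K=[0.4397]  nu=[-2.1214]  x^+=[-0.3152]  P^+=[0.1459]
step 3: x^-=[-0.3152]  P^-=[0.4359]  H_jac=[-0.6303]  S=[0.5832]  K=[-0.4712]  nu=[-2.5393]  x^+=[0.8813]  P^+=[0.3065]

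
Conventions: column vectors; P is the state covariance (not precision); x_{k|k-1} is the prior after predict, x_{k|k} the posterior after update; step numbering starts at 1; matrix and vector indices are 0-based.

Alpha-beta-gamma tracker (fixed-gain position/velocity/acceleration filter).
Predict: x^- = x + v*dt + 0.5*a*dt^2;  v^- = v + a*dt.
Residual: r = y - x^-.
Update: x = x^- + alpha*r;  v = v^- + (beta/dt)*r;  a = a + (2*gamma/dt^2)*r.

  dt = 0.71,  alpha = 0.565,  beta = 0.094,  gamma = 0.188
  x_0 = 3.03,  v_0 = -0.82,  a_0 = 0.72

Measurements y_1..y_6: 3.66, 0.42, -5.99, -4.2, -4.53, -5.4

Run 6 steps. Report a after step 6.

a_post = 4.5938

step 1: x_pred=2.6293  r=1.0307  x^+=3.2116  v^+=-0.1723  a^+=1.4888
step 2: x_pred=3.4645  r=-3.0445  x^+=1.7444  v^+=0.4816  a^+=-0.7821
step 3: x_pred=1.8892  r=-7.8792  x^+=-2.5625  v^+=-1.1168  a^+=-6.6590
step 4: x_pred=-5.0339  r=0.8339  x^+=-4.5627  v^+=-5.7343  a^+=-6.0371
step 5: x_pred=-10.1557  r=5.6257  x^+=-6.9772  v^+=-9.2758  a^+=-1.8409
step 6: x_pred=-14.0270  r=8.6270  x^+=-9.1528  v^+=-9.4407  a^+=4.5938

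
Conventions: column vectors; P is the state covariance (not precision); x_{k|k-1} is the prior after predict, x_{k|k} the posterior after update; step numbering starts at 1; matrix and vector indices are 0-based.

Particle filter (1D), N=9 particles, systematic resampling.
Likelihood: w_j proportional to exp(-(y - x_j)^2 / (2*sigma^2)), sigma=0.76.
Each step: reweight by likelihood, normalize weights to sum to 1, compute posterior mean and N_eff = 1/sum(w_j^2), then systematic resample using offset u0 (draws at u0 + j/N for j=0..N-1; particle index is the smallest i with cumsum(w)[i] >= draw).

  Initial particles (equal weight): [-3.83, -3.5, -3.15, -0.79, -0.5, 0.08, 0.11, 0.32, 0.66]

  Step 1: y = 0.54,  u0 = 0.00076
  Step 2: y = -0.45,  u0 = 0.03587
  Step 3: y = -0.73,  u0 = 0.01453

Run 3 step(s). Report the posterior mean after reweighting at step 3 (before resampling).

step 1: w=[0.0000, 0.0000, 0.0000, 0.0510, 0.0925, 0.1964, 0.2010, 0.2262, 0.2329]  mean=0.1774  Neff=5.1140  idx=[3, 4, 5, 5, 6, 7, 7, 8, 8]
step 2: w=[0.1479, 0.1631, 0.1282, 0.1282, 0.1246, 0.0978, 0.0978, 0.0563, 0.0563]  mean=-0.0273  Neff=8.1767  idx=[0, 0, 1, 2, 3, 4, 5, 6, 7]
step 3: w=[0.1786, 0.1786, 0.1711, 0.1015, 0.1015, 0.0972, 0.0690, 0.0690, 0.0336]  mean=-0.2744  Neff=7.4773  idx=[0, 0, 1, 1, 2, 3, 4, 5, 7]

post_mean = -0.2744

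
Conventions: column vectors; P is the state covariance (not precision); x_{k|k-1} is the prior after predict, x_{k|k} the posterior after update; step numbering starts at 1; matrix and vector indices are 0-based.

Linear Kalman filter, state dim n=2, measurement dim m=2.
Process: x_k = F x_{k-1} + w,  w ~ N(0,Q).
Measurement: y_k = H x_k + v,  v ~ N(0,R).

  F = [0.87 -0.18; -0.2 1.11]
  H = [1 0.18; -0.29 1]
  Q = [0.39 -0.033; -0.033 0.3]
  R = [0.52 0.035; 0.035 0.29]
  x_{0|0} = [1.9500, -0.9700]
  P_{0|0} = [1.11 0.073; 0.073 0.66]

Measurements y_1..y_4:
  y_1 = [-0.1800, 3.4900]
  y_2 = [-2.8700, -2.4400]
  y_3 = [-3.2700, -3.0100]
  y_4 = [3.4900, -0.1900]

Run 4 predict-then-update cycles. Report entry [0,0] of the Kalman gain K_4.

step 1: x^-=[1.8711, -1.4667]  P^-=[1.2287 -0.2849; -0.2849 1.1252]  S=[1.6826 -0.3888; -0.3888 1.6837]  K=[0.6462 -0.2316; 0.1234 0.7458]  nu=[-1.7871, 5.4993]  x^+=[-0.5574, 2.4143]  P^+=[0.3193 0.0481; 0.0481 0.2345]
step 2: x^-=[-0.9195, 2.7913]  P^-=[0.6242 -0.0873; -0.0873 0.5804]  S=[1.1316 -0.1243; -0.1243 0.9735]  K=[0.5147 -0.2099; 0.0847 0.6330]  nu=[-2.4529, -5.4980]  x^+=[-1.0280, -0.8967]  P^+=[0.2547 0.0310; 0.0310 0.1955]
step 3: x^-=[-0.7329, -0.7898]  P^-=[0.5794 -0.0853; -0.0853 0.5373]  S=[1.0861 -0.1172; -0.1172 0.9255]  K=[0.4966 -0.2109; 0.0771 0.6170]  nu=[-2.3949, -2.4328]  x^+=[-1.4092, -2.4755]  P^+=[0.2459 0.0275; 0.0275 0.1896]
step 4: x^-=[-0.7804, -2.4659]  P^-=[0.5736 -0.0861; -0.0861 0.5312]  S=[1.0799 -0.1173; -0.1173 0.9194]  K=[0.4939 -0.2115; 0.0756 0.6146]  nu=[4.7143, 2.0496]  x^+=[1.1143, -0.8498]  P^+=[0.2446 0.0269; 0.0269 0.1887]

K[0,0] = 0.4939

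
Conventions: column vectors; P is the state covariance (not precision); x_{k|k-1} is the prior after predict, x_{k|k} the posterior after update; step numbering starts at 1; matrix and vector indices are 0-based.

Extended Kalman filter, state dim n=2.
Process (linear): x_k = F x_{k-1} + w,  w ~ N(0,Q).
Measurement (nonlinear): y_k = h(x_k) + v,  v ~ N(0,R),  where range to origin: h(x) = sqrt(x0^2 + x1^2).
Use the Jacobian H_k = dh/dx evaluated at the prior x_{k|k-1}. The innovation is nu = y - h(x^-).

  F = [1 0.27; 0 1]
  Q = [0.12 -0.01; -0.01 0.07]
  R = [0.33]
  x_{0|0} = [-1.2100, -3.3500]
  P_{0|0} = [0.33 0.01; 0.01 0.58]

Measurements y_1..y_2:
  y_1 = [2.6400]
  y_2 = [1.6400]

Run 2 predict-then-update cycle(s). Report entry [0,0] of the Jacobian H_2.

step 1: x^-=[-2.1145, -3.3500]  P^-=[0.4977 0.1566; 0.1566 0.6500]  H_jac=[-0.5338 -0.8456]  S=[1.0780]  K=[-0.3693; -0.5874]  nu=[-1.3215]  x^+=[-1.6265, -2.5737]  P^+=[0.3507 -0.0772; -0.0772 0.2780]
step 2: x^-=[-2.3214, -2.5737]  P^-=[0.4492 -0.0122; -0.0122 0.3480]  H_jac=[-0.6698 -0.7426]  S=[0.7113]  K=[-0.4103; -0.3518]  nu=[-1.8259]  x^+=[-1.5722, -1.9313]  P^+=[0.3295 -0.1149; -0.1149 0.2600]

H_jac[0,0] = -0.6698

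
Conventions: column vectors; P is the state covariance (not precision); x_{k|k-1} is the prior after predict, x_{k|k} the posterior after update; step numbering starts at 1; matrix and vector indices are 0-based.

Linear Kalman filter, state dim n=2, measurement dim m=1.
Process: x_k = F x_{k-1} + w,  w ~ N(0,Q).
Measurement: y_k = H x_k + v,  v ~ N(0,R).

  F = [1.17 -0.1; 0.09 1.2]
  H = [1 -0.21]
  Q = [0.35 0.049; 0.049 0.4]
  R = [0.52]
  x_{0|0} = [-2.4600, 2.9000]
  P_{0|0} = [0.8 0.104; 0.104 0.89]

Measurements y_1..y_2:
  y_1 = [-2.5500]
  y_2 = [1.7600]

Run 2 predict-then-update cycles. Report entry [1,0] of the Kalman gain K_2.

step 1: x^-=[-3.1682, 3.2586]  P^-=[1.4297 0.1715; 0.1715 1.7105]  S=[1.9531]  K=[0.7136; -0.0961]  nu=[1.3025]  x^+=[-2.2388, 3.1334]  P^+=[0.4352 0.3055; 0.3055 1.6925]
step 2: x^-=[-2.9327, 3.5586]  P^-=[0.8912 0.3178; 0.3178 2.9067]  S=[1.4059]  K=[0.5864; -0.2081]  nu=[5.4400]  x^+=[0.2575, 2.4265]  P^+=[0.4077 0.4894; 0.4894 2.8458]

K[1,0] = -0.2081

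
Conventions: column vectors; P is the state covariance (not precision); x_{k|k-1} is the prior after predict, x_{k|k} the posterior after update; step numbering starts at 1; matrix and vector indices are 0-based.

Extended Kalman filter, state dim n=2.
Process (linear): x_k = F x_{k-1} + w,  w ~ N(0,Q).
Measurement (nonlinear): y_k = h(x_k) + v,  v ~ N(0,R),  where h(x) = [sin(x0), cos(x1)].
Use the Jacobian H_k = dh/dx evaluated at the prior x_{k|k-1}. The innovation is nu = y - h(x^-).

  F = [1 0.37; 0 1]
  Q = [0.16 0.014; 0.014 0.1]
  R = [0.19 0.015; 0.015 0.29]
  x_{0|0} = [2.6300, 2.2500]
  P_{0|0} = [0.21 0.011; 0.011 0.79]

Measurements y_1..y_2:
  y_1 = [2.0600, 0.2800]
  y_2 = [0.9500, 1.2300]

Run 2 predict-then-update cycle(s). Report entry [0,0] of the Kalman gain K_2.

step 1: x^-=[3.4625, 2.2500]  P^-=[0.4863 0.3173; 0.3173 0.8900]  H_jac=[-0.9489 0.0000; 0.0000 -0.7781]  S=[0.6279 0.2493; 0.2493 0.8288]  K=[-0.7003 -0.0873; -0.1679 -0.7850]  nu=[2.3754, 0.9082]  x^+=[1.7198, 1.1383]  P^+=[0.1416 0.0460; 0.0460 0.2958]
step 2: x^-=[2.1409, 1.1383]  P^-=[0.3761 0.1695; 0.1695 0.3958]  H_jac=[-0.5398 0.0000; 0.0000 -0.9079]  S=[0.2996 0.0981; 0.0981 0.6163]  K=[-0.6287 -0.1496; -0.1208 -0.5639]  nu=[0.1082, 0.8108]  x^+=[1.9516, 0.6680]  P^+=[0.2255 0.0582; 0.0582 0.1821]

K[0,0] = -0.6287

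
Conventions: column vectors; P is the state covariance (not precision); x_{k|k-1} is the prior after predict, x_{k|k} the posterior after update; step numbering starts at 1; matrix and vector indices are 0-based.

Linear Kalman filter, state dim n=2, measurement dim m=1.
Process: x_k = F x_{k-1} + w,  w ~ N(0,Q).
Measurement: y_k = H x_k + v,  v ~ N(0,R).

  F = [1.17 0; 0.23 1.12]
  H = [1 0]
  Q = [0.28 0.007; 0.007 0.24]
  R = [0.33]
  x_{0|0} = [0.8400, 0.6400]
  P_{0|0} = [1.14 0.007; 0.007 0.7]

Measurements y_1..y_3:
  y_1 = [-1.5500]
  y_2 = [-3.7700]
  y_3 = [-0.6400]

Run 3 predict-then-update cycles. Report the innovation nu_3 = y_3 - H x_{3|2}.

innov = [2.8350]

step 1: x^-=[0.9828, 0.9100]  P^-=[1.8405 0.3229; 0.3229 1.1820]  S=[2.1705]  K=[0.8480; 0.1488]  nu=[-2.5328]  x^+=[-1.1649, 0.5332]  P^+=[0.2798 0.0491; 0.0491 1.1339]
step 2: x^-=[-1.3630, 0.3292]  P^-=[0.6631 0.1466; 0.1466 1.7025]  S=[0.9931]  K=[0.6677; 0.1477]  nu=[-2.4070]  x^+=[-2.9701, -0.0262]  P^+=[0.2203 0.0487; 0.0487 1.6809]
step 3: x^-=[-3.4750, -0.7125]  P^-=[0.5816 0.1301; 0.1301 2.3852]  S=[0.9116]  K=[0.6380; 0.1428]  nu=[2.8350]  x^+=[-1.6663, -0.3078]  P^+=[0.2105 0.0471; 0.0471 2.3667]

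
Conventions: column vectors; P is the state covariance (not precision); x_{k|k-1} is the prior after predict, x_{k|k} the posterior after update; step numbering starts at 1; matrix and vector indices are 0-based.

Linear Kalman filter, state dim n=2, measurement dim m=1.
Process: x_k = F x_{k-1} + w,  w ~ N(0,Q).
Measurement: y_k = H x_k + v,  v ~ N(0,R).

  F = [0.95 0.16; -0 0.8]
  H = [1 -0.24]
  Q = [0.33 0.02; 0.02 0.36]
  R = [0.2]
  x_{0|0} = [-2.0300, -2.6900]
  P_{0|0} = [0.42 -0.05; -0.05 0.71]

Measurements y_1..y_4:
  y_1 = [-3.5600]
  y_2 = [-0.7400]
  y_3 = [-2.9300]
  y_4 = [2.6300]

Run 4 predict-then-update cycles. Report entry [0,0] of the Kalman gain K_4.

K[0,0] = 0.7509

step 1: x^-=[-2.3589, -2.1520]  P^-=[0.7120 0.0729; 0.0729 0.8144]  S=[0.9240]  K=[0.7517; -0.1327]  nu=[-1.7176]  x^+=[-3.6500, -1.9241]  P^+=[0.1899 0.1650; 0.1650 0.7981]
step 2: x^-=[-3.7754, -1.5393]  P^-=[0.5720 0.2476; 0.2476 0.8708]  S=[0.7033]  K=[0.7288; 0.0549]  nu=[2.6659]  x^+=[-1.8324, -1.3931]  P^+=[0.1984 0.2195; 0.2195 0.8687]
step 3: x^-=[-1.9637, -1.1145]  P^-=[0.5980 0.2980; 0.2980 0.9160]  S=[0.7078]  K=[0.7439; 0.1104]  nu=[-1.2338]  x^+=[-2.8815, -1.2507]  P^+=[0.2063 0.2398; 0.2398 0.9073]
step 4: x^-=[-2.9376, -1.0005]  P^-=[0.6124 0.3184; 0.3184 0.9407]  S=[0.7137]  K=[0.7509; 0.1298]  nu=[5.3274]  x^+=[1.0630, -0.3089]  P^+=[0.2099 0.2488; 0.2488 0.9287]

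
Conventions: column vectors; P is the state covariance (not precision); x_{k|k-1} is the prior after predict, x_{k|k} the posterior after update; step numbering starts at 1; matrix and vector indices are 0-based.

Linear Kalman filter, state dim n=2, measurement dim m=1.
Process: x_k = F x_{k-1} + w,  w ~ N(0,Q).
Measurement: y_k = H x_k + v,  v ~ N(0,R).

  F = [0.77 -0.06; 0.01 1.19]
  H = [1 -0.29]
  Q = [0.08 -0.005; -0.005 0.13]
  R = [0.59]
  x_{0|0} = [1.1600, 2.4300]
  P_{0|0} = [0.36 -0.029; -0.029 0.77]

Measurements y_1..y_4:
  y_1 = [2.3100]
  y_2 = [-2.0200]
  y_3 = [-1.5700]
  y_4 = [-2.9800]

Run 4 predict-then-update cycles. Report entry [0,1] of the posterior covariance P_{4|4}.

step 1: x^-=[0.7474, 2.9033]  P^-=[0.2989 -0.0838; -0.0838 1.2197]  S=[1.0401]  K=[0.3107; -0.4206]  nu=[2.4046]  x^+=[1.4946, 1.8919]  P^+=[0.1985 0.0522; 0.0522 1.0357]
step 2: x^-=[1.0373, 2.2663]  P^-=[0.1966 -0.0296; -0.0296 1.5979]  S=[0.9382]  K=[0.2187; -0.5255]  nu=[-2.4001]  x^+=[0.5124, 3.5276]  P^+=[0.1517 0.0782; 0.0782 1.3388]
step 3: x^-=[0.1829, 4.2030]  P^-=[0.1675 -0.0278; -0.0278 2.0278]  S=[0.9442]  K=[0.1860; -0.6523]  nu=[-0.5340]  x^+=[0.0836, 4.5513]  P^+=[0.1349 0.0867; 0.0867 1.6261]
step 4: x^-=[-0.2087, 5.4169]  P^-=[0.1578 -0.0407; -0.0407 2.4348]  S=[0.9762]  K=[0.1737; -0.7650]  nu=[-1.2004]  x^+=[-0.4173, 6.3352]  P^+=[0.1283 0.0891; 0.0891 1.8635]

P_post[0,1] = 0.0891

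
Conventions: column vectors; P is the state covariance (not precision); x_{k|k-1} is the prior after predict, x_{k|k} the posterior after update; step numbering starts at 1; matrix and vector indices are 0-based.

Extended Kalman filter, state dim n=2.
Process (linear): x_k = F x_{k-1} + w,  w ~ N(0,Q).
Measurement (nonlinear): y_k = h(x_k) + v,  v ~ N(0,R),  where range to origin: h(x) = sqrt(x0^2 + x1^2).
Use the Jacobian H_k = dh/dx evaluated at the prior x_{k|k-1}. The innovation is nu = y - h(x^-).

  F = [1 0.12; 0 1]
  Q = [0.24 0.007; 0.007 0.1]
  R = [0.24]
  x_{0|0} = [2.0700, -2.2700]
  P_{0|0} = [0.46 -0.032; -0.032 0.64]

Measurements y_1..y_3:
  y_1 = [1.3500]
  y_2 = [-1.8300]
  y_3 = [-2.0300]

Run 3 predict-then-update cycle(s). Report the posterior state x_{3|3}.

x_post = [1.6480, 0.8929]

step 1: x^-=[1.7976, -2.2700]  P^-=[0.7015 0.0518; 0.0518 0.7400]  H_jac=[0.6208 -0.7840]  S=[0.9148]  K=[0.4317; -0.5990]  nu=[-1.5456]  x^+=[1.1304, -1.3442]  P^+=[0.5310 0.2884; 0.2884 0.4117]
step 2: x^-=[0.9691, -1.3442]  P^-=[0.8462 0.3448; 0.3448 0.5117]  H_jac=[0.5848 -0.8112]  S=[0.5390]  K=[0.3992; -0.3961]  nu=[-3.4871]  x^+=[-0.4230, 0.0369]  P^+=[0.7603 0.4300; 0.4300 0.4272]
step 3: x^-=[-0.4186, 0.0369]  P^-=[1.1096 0.4883; 0.4883 0.5272]  H_jac=[-0.9961 0.0879]  S=[1.2596]  K=[-0.8434; -0.3493]  nu=[-2.4502]  x^+=[1.6480, 0.8929]  P^+=[0.2136 0.1171; 0.1171 0.3735]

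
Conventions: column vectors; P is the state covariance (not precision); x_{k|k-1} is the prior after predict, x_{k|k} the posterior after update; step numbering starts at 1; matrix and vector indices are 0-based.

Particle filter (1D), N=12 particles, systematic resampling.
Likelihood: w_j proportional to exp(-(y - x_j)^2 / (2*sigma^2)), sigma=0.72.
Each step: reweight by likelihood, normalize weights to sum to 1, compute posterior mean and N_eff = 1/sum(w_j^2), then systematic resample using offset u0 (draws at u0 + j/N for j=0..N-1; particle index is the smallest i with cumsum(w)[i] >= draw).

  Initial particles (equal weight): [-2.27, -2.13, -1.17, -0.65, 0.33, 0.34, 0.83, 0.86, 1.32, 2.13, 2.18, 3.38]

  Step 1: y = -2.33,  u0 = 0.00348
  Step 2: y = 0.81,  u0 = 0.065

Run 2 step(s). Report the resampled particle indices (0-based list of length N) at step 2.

step 1: w=[0.4333, 0.4184, 0.1188, 0.0286, 0.0005, 0.0004, 0.0000, 0.0000, 0.0000, 0.0000, 0.0000, 0.0000]  mean=-2.0319  Neff=2.6475  idx=[0, 0, 0, 0, 0, 0, 1, 1, 1, 1, 1, 2]
step 2: w=[0.0043, 0.0043, 0.0043, 0.0043, 0.0043, 0.0043, 0.0097, 0.0097, 0.0097, 0.0097, 0.0097, 0.9255]  mean=-1.2452  Neff=1.1667  idx=[10, 11, 11, 11, 11, 11, 11, 11, 11, 11, 11, 11]

resampled_idx = [10, 11, 11, 11, 11, 11, 11, 11, 11, 11, 11, 11]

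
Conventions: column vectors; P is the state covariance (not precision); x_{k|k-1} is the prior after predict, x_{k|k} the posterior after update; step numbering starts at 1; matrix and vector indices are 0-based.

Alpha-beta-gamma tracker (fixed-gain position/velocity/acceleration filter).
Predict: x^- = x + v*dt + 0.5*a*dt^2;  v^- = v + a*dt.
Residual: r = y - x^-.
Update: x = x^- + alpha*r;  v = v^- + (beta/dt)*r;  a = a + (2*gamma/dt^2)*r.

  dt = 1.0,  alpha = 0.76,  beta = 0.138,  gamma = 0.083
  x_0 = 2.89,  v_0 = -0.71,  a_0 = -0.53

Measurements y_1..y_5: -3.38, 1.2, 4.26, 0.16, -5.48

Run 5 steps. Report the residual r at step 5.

step 1: x_pred=1.9150  r=-5.2950  x^+=-2.1092  v^+=-1.9707  a^+=-1.4090
step 2: x_pred=-4.7844  r=5.9844  x^+=-0.2363  v^+=-2.5538  a^+=-0.4156
step 3: x_pred=-2.9979  r=7.2579  x^+=2.5181  v^+=-1.9678  a^+=0.7892
step 4: x_pred=0.9449  r=-0.7849  x^+=0.3484  v^+=-1.2869  a^+=0.6589
step 5: x_pred=-0.6090  r=-4.8710  x^+=-4.3110  v^+=-1.3001  a^+=-0.1496

resid = -4.8710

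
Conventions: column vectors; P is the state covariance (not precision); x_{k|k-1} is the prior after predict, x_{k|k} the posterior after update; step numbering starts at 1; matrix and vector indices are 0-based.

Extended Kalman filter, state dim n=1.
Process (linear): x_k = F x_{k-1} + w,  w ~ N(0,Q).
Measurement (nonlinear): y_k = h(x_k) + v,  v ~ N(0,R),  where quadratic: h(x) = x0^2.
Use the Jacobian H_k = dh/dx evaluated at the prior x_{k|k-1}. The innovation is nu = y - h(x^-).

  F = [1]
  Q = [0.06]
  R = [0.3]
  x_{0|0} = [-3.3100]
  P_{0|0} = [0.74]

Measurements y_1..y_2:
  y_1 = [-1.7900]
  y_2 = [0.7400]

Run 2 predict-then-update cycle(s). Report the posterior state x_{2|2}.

step 1: x^-=[-3.3100]  P^-=[0.8000]  H_jac=[-6.6200]  S=[35.3595]  K=[-0.1498]  nu=[-12.7461]  x^+=[-1.4009]  P^+=[0.0068]
step 2: x^-=[-1.4009]  P^-=[0.0668]  H_jac=[-2.8019]  S=[0.8243]  K=[-0.2270]  nu=[-1.2226]  x^+=[-1.1234]  P^+=[0.0243]

x_post = [-1.1234]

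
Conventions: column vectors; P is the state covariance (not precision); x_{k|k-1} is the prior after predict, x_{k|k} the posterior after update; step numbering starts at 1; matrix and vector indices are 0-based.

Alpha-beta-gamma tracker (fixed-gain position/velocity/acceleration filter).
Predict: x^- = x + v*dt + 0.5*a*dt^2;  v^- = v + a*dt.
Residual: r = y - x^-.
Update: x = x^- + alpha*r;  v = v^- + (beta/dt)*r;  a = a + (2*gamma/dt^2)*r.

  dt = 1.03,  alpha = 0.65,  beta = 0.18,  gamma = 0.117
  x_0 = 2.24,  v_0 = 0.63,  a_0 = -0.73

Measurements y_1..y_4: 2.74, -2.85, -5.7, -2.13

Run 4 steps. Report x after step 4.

step 1: x_pred=2.5017  r=0.2383  x^+=2.6566  v^+=-0.0803  a^+=-0.6774
step 2: x_pred=2.2146  r=-5.0646  x^+=-1.0774  v^+=-1.6631  a^+=-1.7945
step 3: x_pred=-3.7423  r=-1.9577  x^+=-5.0148  v^+=-3.8536  a^+=-2.2263
step 4: x_pred=-10.1649  r=8.0349  x^+=-4.9422  v^+=-4.7425  a^+=-0.4541

x_post = -4.9422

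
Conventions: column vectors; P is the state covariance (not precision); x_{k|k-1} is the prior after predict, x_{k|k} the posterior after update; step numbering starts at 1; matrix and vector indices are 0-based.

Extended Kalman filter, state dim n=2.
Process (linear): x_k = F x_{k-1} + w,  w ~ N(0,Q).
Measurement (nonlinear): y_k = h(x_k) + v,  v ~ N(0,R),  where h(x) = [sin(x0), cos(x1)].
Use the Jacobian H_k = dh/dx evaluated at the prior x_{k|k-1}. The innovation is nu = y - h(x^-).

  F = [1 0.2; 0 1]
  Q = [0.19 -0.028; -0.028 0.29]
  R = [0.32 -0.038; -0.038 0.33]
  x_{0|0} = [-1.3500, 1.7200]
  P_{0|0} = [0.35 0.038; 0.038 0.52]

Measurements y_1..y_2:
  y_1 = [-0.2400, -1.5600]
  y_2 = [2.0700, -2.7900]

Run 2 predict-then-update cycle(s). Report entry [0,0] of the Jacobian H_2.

step 1: x^-=[-1.0060, 1.7200]  P^-=[0.5760 0.1140; 0.1140 0.8100]  H_jac=[0.5352 0.0000; 0.0000 -0.9889]  S=[0.4850 -0.0983; -0.0983 1.1221]  K=[0.6264 -0.0456; -0.0193 -0.7155]  nu=[0.6047, -1.4113]  x^+=[-0.5629, 2.7182]  P^+=[0.3777 0.0393; 0.0393 0.2380]
step 2: x^-=[-0.0193, 2.7182]  P^-=[0.5930 0.0589; 0.0589 0.5280]  H_jac=[0.9998 0.0000; 0.0000 -0.4108]  S=[0.9128 -0.0622; -0.0622 0.4191]  K=[0.6522 0.0390; 0.0295 -0.5132]  nu=[2.0893, -1.8783]  x^+=[1.2700, 3.7439]  P^+=[0.2073 0.0290; 0.0290 0.4150]

H_jac[0,0] = 0.9998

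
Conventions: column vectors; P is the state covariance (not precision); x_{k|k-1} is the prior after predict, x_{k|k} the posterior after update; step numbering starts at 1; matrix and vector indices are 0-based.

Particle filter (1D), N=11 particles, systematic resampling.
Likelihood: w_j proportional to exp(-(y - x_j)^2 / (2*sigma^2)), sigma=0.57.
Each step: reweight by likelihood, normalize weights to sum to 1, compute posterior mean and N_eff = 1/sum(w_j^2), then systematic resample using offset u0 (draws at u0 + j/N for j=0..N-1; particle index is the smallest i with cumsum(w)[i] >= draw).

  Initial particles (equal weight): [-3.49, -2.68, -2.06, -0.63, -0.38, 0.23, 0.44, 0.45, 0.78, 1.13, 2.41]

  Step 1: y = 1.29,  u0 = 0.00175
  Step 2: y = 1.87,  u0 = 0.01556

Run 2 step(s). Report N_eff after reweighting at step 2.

N_eff = 6.6144

step 1: w=[0.0000, 0.0000, 0.0000, 0.0013, 0.0052, 0.0673, 0.1247, 0.1280, 0.2541, 0.3645, 0.0550]  mean=0.8677  Neff=4.2211  idx=[4, 6, 6, 7, 8, 8, 8, 9, 9, 9, 9]
step 2: w=[0.0002, 0.0184, 0.0184, 0.0192, 0.0688, 0.0688, 0.0688, 0.1843, 0.1843, 0.1843, 0.1843]  mean=1.0190  Neff=6.6144  idx=[1, 4, 6, 7, 7, 8, 8, 9, 9, 10, 10]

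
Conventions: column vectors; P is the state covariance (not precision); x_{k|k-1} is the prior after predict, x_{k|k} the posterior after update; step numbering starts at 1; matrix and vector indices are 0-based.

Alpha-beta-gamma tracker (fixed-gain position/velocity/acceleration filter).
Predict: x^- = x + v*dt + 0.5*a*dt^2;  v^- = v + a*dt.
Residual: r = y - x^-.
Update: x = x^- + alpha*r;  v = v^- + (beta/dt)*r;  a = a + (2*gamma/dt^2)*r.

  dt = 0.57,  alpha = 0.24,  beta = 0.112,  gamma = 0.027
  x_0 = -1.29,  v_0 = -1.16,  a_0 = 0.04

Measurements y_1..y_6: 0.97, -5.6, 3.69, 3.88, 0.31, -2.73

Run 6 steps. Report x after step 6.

x_post = 1.4594

step 1: x_pred=-1.9447  r=2.9147  x^+=-1.2452  v^+=-0.5645  a^+=0.5244
step 2: x_pred=-1.4817  r=-4.1183  x^+=-2.4701  v^+=-1.0748  a^+=-0.1600
step 3: x_pred=-3.1087  r=6.7987  x^+=-1.4770  v^+=0.1699  a^+=0.9699
step 4: x_pred=-1.2226  r=5.1026  x^+=0.0020  v^+=1.7254  a^+=1.8180
step 5: x_pred=1.2808  r=-0.9708  x^+=1.0478  v^+=2.5709  a^+=1.6567
step 6: x_pred=2.7824  r=-5.5124  x^+=1.4594  v^+=2.4321  a^+=0.7405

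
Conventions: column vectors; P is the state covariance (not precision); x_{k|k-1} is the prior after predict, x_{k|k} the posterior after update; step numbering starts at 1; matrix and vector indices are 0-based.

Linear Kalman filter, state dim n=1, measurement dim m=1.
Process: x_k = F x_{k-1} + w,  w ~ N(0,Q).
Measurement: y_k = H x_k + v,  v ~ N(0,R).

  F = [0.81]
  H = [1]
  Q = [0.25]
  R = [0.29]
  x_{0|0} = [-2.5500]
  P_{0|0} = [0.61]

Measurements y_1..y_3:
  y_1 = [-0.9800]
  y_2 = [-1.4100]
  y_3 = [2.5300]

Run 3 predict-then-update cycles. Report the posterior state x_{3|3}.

x_post = [0.9409]

step 1: x^-=[-2.0655]  P^-=[0.6502]  S=[0.9402]  K=[0.6916]  nu=[1.0855]  x^+=[-1.3148]  P^+=[0.2006]
step 2: x^-=[-1.0650]  P^-=[0.3816]  S=[0.6716]  K=[0.5682]  nu=[-0.3450]  x^+=[-1.2610]  P^+=[0.1648]
step 3: x^-=[-1.0214]  P^-=[0.3581]  S=[0.6481]  K=[0.5525]  nu=[3.5514]  x^+=[0.9409]  P^+=[0.1602]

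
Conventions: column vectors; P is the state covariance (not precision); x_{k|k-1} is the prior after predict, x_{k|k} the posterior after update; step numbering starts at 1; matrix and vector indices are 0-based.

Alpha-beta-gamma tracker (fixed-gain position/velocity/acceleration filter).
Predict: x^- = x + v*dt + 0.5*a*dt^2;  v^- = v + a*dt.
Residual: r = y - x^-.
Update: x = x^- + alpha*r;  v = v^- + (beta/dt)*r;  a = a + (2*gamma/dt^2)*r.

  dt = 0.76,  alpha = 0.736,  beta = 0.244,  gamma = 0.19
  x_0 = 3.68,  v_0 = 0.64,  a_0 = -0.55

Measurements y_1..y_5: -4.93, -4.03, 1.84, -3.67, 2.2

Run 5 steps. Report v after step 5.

step 1: x_pred=4.0076  r=-8.9376  x^+=-2.5705  v^+=-2.6474  a^+=-6.4300
step 2: x_pred=-6.4395  r=2.4095  x^+=-4.6661  v^+=-6.7606  a^+=-4.8448
step 3: x_pred=-11.2034  r=13.0434  x^+=-1.6034  v^+=-6.2551  a^+=3.7364
step 4: x_pred=-5.2782  r=1.6082  x^+=-4.0946  v^+=-2.8991  a^+=4.7944
step 5: x_pred=-4.9132  r=7.1132  x^+=0.3221  v^+=3.0284  a^+=9.4742

v_post = 3.0284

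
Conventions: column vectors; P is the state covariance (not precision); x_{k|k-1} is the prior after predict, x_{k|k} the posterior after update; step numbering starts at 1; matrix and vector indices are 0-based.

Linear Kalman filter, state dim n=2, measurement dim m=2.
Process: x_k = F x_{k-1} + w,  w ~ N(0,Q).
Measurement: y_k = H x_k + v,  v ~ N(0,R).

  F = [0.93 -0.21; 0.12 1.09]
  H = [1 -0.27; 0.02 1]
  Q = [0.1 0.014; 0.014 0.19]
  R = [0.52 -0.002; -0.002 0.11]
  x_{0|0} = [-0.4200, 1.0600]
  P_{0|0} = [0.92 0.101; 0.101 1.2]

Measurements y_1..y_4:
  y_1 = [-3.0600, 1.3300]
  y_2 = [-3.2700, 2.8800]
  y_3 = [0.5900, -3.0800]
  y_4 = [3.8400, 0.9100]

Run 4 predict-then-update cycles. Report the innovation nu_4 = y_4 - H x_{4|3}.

step 1: x^-=[-0.6132, 1.1050]  P^-=[0.9092 -0.0582; -0.0582 1.6554]  S=[1.5813 -0.4886; -0.4886 1.7634]  K=[0.6320 0.1524; -0.0323 0.9291]  nu=[-2.1484, 0.2373]  x^+=[-1.9349, 1.3949]  P^+=[0.3307 0.0089; 0.0089 0.1021]
step 2: x^-=[-2.0924, 1.2883]  P^-=[0.3871 0.0363; 0.0363 0.3184]  S=[0.9107 -0.0441; -0.0441 0.4300]  K=[0.4213 0.1457; -0.0187 0.7402]  nu=[-0.8298, 1.6336]  x^+=[-2.2040, 2.5130]  P^+=[0.2217 0.0107; 0.0107 0.0812]
step 3: x^-=[-2.5774, 2.4746]  P^-=[0.2911 0.0308; 0.0308 0.2925]  S=[0.8158 -0.0446; -0.0446 0.4039]  K=[0.3537 0.1296; -0.0196 0.7237]  nu=[3.8356, -5.5031]  x^+=[-1.9340, -1.5829]  P^+=[0.1863 0.0098; 0.0098 0.0794]
step 4: x^-=[-1.4662, -1.9574]  P^-=[0.2608 0.0263; 0.0263 0.2896]  S=[0.7877 -0.0488; -0.0488 0.4008]  K=[0.3295 0.1188; -0.0212 0.7214]  nu=[4.7777, 2.8967]  x^+=[0.4520, 0.0312]  P^+=[0.1735 0.0089; 0.0089 0.0792]

innov = [4.7777, 2.8967]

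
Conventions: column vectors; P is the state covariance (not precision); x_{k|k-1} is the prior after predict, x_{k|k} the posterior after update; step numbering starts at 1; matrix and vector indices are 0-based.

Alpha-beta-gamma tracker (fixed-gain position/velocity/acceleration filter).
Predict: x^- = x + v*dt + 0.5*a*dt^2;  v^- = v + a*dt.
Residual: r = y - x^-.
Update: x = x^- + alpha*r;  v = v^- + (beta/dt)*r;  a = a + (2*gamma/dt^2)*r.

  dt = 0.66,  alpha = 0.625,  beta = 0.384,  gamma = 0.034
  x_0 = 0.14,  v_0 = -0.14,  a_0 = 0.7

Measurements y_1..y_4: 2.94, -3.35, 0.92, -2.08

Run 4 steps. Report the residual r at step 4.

resid = -2.3112

step 1: x_pred=0.2001  r=2.7399  x^+=1.9125  v^+=1.9161  a^+=1.1277
step 2: x_pred=3.4228  r=-6.7728  x^+=-0.8102  v^+=-1.2801  a^+=0.0704
step 3: x_pred=-1.6397  r=2.5597  x^+=-0.0399  v^+=0.2557  a^+=0.4700
step 4: x_pred=0.2312  r=-2.3112  x^+=-1.2133  v^+=-0.7788  a^+=0.1092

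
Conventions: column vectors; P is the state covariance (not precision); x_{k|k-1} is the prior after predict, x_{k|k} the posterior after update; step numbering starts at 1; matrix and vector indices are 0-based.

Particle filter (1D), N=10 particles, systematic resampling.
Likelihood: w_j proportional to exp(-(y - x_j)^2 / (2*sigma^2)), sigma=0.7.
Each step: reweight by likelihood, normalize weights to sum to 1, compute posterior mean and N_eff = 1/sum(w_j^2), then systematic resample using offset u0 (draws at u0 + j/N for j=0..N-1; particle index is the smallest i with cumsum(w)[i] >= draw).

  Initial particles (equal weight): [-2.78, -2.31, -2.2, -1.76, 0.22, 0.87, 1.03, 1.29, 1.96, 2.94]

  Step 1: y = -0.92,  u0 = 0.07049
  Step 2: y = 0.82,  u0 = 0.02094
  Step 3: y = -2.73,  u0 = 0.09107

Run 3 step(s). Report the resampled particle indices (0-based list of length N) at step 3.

resampled_idx = [0, 1, 1, 2, 2, 3, 4, 4, 5, 5]

step 1: w=[0.0249, 0.1186, 0.1600, 0.4145, 0.2261, 0.0324, 0.0176, 0.0058, 0.0002, 0.0000]  mean=-1.3208  Neff=3.7800  idx=[1, 2, 2, 3, 3, 3, 3, 4, 4, 5]
step 2: w=[0.0000, 0.0000, 0.0000, 0.0005, 0.0005, 0.0005, 0.0005, 0.2901, 0.2901, 0.4178]  mean=0.4876  Neff=2.9164  idx=[7, 7, 7, 8, 8, 8, 9, 9, 9, 9]
step 3: w=[0.1652, 0.1652, 0.1652, 0.1652, 0.1652, 0.1652, 0.0021, 0.0021, 0.0021, 0.0021]  mean=0.2256  Neff=6.1036  idx=[0, 1, 1, 2, 2, 3, 4, 4, 5, 5]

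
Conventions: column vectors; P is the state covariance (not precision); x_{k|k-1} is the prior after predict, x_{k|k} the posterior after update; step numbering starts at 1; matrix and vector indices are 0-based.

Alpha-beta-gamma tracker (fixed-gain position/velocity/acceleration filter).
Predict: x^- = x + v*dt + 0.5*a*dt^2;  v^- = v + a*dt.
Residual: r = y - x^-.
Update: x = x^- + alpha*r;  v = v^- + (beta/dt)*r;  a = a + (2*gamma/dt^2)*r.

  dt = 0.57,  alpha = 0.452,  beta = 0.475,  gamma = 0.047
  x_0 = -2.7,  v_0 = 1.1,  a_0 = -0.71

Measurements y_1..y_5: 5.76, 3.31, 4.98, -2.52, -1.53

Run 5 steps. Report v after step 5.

step 1: x_pred=-2.1883  r=7.9483  x^+=1.4043  v^+=7.3189  a^+=1.5896
step 2: x_pred=5.8343  r=-2.5243  x^+=4.6933  v^+=6.1214  a^+=0.8593
step 3: x_pred=8.3221  r=-3.3421  x^+=6.8115  v^+=3.8261  a^+=-0.1077
step 4: x_pred=8.9749  r=-11.4949  x^+=3.7792  v^+=-5.8143  a^+=-3.4334
step 5: x_pred=-0.0927  r=-1.4373  x^+=-0.7424  v^+=-8.9691  a^+=-3.8492

v_post = -8.9691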